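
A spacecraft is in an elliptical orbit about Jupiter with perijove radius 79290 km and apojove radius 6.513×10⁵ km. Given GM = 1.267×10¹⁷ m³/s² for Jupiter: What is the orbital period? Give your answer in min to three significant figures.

T ≈ 2050 min

Semi-major axis a = (r_p + r_a)/2 = (79290 + 6.5130×10⁵)/2 = 3.6530×10⁵ km = 3.653×10⁸ m.
By Kepler's third law T = 2π√(a³/μ) = 2π × 1.961×10⁴ = 1.232×10⁵ s.
= 2054 min.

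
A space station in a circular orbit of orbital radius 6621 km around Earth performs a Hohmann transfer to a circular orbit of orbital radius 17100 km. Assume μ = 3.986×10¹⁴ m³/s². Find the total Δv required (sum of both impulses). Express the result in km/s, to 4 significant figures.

r₁ = 6621 km = 6.621×10⁶ m.
r₂ = 17100 km = 1.710×10⁷ m.
Transfer ellipse a_t = (r₁ + r₂)/2 = 1.186×10⁷ m.
At r₁: circular v_c1 = √(μ/r₁) = 7759 m/s; transfer-perigee v_p = √[μ(2/r₁ − 1/a_t)] = 9317 m/s.
Δv₁ = v_p − v_c1 = 1557 m/s.
At r₂: circular v_c2 = √(μ/r₂) = 4828 m/s; transfer-apogee v_a = √[μ(2/r₂ − 1/a_t)] = 3607 m/s.
Δv₂ = v_c2 − v_a = 1221 m/s.
Total Δv = Δv₁ + Δv₂ = 2778 m/s = 2.778 km/s.

Δv_total ≈ 2.778 km/s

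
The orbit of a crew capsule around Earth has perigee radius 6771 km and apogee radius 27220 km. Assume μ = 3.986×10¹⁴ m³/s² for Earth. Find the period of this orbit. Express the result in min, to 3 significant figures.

T ≈ 368 min

Semi-major axis a = (r_p + r_a)/2 = (6771.0 + 27220)/2 = 16996 km = 1.700×10⁷ m.
By Kepler's third law T = 2π√(a³/μ) = 2π × 3.509×10³ = 2.205×10⁴ s.
= 367.5 min.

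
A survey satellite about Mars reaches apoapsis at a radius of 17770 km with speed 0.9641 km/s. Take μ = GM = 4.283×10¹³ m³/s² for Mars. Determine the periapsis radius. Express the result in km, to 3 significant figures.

r_a = 1.777×10⁷ m.
Specific energy ε = v²/2 − μ/r = -1.945×10⁶ J/kg, so a = −μ/(2ε) = 1.101×10⁷ m.
The apsides satisfy r_p + r_a = 2a, so the periapsis radius is 2a − r_a = 4.245×10⁶ m = 4244.9 km.

periapsis radius ≈ 4240 km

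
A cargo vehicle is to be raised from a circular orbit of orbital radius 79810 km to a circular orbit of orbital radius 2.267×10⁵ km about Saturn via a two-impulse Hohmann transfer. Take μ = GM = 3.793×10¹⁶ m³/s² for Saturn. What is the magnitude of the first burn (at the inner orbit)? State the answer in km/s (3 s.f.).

r₁ = 79810 km = 7.981×10⁷ m.
r₂ = 2.267×10⁵ km = 2.267×10⁸ m.
Transfer ellipse a_t = (r₁ + r₂)/2 = 1.533×10⁸ m.
At r₁: circular v_c1 = √(μ/r₁) = 21800 m/s; transfer-perikrone v_p = √[μ(2/r₁ − 1/a_t)] = 26510 m/s.
Δv₁ = v_p − v_c1 = 4714 m/s.
= 4.714 km/s.

Δv ≈ 4.71 km/s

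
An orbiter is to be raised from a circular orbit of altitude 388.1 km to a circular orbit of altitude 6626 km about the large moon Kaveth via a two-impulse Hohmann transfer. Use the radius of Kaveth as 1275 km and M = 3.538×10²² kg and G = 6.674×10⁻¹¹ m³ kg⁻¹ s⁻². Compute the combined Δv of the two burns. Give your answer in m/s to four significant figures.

Δv_total ≈ 564.3 m/s

μ = GM = 6.674×10⁻¹¹ × 3.538×10²² = 2.361×10¹² m³/s².
r₁ = 1275 + 388.1 = 1663.1 km = 1.6631×10⁶ m.
r₂ = 1275 + 6626 = 7901.0 km = 7.9010×10⁶ m.
Transfer ellipse a_t = (r₁ + r₂)/2 = 4.782×10⁶ m.
At r₁: circular v_c1 = √(μ/r₁) = 1192 m/s; transfer-periapsis v_p = √[μ(2/r₁ − 1/a_t)] = 1532 m/s.
Δv₁ = v_p − v_c1 = 340.1 m/s.
At r₂: circular v_c2 = √(μ/r₂) = 546.7 m/s; transfer-apoapsis v_a = √[μ(2/r₂ − 1/a_t)] = 322.4 m/s.
Δv₂ = v_c2 − v_a = 224.3 m/s.
Total Δv = Δv₁ + Δv₂ = 564.3 m/s.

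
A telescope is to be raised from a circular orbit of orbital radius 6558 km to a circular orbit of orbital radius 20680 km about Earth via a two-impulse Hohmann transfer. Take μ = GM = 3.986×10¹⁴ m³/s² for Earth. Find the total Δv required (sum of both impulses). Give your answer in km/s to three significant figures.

r₁ = 6558 km = 6.558×10⁶ m.
r₂ = 20680 km = 2.068×10⁷ m.
Transfer ellipse a_t = (r₁ + r₂)/2 = 1.362×10⁷ m.
At r₁: circular v_c1 = √(μ/r₁) = 7796 m/s; transfer-perigee v_p = √[μ(2/r₁ − 1/a_t)] = 9607 m/s.
Δv₁ = v_p − v_c1 = 1811 m/s.
At r₂: circular v_c2 = √(μ/r₂) = 4390 m/s; transfer-apogee v_a = √[μ(2/r₂ − 1/a_t)] = 3047 m/s.
Δv₂ = v_c2 − v_a = 1344 m/s.
Total Δv = Δv₁ + Δv₂ = 3155 m/s = 3.155 km/s.

Δv_total ≈ 3.15 km/s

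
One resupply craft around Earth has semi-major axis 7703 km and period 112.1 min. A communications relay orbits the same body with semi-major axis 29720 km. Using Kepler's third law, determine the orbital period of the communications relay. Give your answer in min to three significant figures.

Kepler's third law: T² ∝ a³, so T₂ = T₁ (a₂/a₁)^(3/2).
a₂/a₁ = 3.858, (a₂/a₁)^(3/2) = 7.579.
T₂ = 112.1 × 7.579 = 849.6 min.

T₂ ≈ 850 min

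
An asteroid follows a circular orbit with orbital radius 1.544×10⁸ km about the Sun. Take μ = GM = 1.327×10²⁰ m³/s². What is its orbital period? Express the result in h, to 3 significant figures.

T ≈ 9190 h

r = 1.544×10⁸ km = 1.544×10¹¹ m.
Kepler's third law: T = 2π√(r³/μ) = 2π√((1.544×10¹¹)³ / 1.327×10²⁰).
r³/μ = 2.774×10¹³ s², so T = 2π × 5.267×10⁶ = 3.309×10⁷ s.
Converting: 3.309×10⁷ s ÷ 3600 = 9192 h.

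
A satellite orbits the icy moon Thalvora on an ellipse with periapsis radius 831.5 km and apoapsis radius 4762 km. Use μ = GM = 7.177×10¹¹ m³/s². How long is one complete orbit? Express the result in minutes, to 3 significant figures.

T ≈ 578 minutes

Semi-major axis a = (r_p + r_a)/2 = (831.50 + 4762.0)/2 = 2796.8 km = 2.797×10⁶ m.
By Kepler's third law T = 2π√(a³/μ) = 2π × 5.521×10³ = 3.469×10⁴ s.
= 578.1 minutes.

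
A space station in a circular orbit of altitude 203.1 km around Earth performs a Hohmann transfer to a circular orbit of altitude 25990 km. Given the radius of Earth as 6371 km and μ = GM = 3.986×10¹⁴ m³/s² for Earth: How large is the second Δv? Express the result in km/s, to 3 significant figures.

r₁ = 6371 + 203.1 = 6574.1 km = 6.5741×10⁶ m.
r₂ = 6371 + 25990 = 32361 km = 3.2361×10⁷ m.
Transfer ellipse a_t = (r₁ + r₂)/2 = 1.947×10⁷ m.
At r₁: circular v_c1 = √(μ/r₁) = 7787 m/s; transfer-perigee v_p = √[μ(2/r₁ − 1/a_t)] = 10040 m/s.
At r₂: circular v_c2 = √(μ/r₂) = 3510 m/s; transfer-apogee v_a = √[μ(2/r₂ − 1/a_t)] = 2039 m/s.
Δv₂ = v_c2 − v_a = 1470 m/s.
= 1.470 km/s.

Δv ≈ 1.47 km/s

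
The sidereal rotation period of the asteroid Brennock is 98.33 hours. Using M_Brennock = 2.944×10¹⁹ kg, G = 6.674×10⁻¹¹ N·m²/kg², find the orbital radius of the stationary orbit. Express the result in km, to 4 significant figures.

μ = GM = 6.674×10⁻¹¹ × 2.944×10¹⁹ = 1.965×10⁹ m³/s².
T = 98.33 hours = 3.540×10⁵ s.
A synchronous orbit has period T, so by Kepler's third law a = (μT²/4π²)^(1/3).
μT²/4π² = 1.965×10⁹ × (3.540×10⁵)² / 39.48 = 6.237×10¹⁸ m³.
a = 1.841×10⁶ m = 1840.7 km.

r_sync ≈ 1841 km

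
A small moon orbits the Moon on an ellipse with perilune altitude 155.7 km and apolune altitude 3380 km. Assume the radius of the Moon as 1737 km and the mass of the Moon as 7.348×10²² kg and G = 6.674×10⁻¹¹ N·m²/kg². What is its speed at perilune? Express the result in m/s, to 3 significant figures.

μ = GM = 6.674×10⁻¹¹ × 7.348×10²² = 4.904×10¹² m³/s².
r_p = 1737 + 155.7 = 1892.7 km = 1.8927×10⁶ m.
r_a = 1737 + 3380 = 5117.0 km = 5.1170×10⁶ m.
Semi-major axis a = (r_p + r_a)/2 = 3504.8 km = 3.505×10⁶ m.
Vis-viva: v² = μ(2/r − 1/a) = 4.904×10¹² × (1.057×10⁻⁶ − 2.853×10⁻⁷) = 3.783×10⁶ m²/s².
v = 1945 m/s.

v ≈ 1940 m/s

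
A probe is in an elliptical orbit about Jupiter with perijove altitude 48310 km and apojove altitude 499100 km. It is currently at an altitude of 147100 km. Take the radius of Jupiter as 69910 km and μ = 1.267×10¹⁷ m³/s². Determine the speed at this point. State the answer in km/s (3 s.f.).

v ≈ 28.3 km/s

r_p = 69910 + 48310 = 118220 km = 1.1822×10⁸ m.
r_a = 69910 + 499100 = 569010 km = 5.6901×10⁸ m.
r = 69910 + 147100 = 2.1701×10⁵ km = 2.170×10⁸ m.
Semi-major axis a = (r_p + r_a)/2 = 3.4362×10⁵ km = 3.436×10⁸ m.
Vis-viva: v² = μ(2/r − 1/a) = 1.267×10¹⁷ × (9.216×10⁻⁹ − 2.910×10⁻⁹) = 7.990×10⁸ m²/s².
v = 28270 m/s = 28.27 km/s.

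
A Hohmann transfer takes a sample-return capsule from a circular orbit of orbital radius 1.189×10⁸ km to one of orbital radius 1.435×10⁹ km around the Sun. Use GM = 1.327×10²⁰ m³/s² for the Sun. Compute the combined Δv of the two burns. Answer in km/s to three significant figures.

Δv_total ≈ 17.8 km/s

r₁ = 1.189×10⁸ km = 1.189×10¹¹ m.
r₂ = 1.435×10⁹ km = 1.435×10¹² m.
Transfer ellipse a_t = (r₁ + r₂)/2 = 7.770×10¹¹ m.
At r₁: circular v_c1 = √(μ/r₁) = 33410 m/s; transfer-perihelion v_p = √[μ(2/r₁ − 1/a_t)] = 45400 m/s.
Δv₁ = v_p − v_c1 = 11990 m/s.
At r₂: circular v_c2 = √(μ/r₂) = 9616 m/s; transfer-aphelion v_a = √[μ(2/r₂ − 1/a_t)] = 3762 m/s.
Δv₂ = v_c2 − v_a = 5854 m/s.
Total Δv = Δv₁ + Δv₂ = 17850 m/s = 17.85 km/s.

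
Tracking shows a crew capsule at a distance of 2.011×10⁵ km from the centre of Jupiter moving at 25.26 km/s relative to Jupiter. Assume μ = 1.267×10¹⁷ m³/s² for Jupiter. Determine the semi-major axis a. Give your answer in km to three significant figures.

a ≈ 2.04×10⁵ km

r = 2.011×10⁸ m.
Vis-viva rearranged: 1/a = 2/r − v²/μ = 9.945×10⁻⁹ − 5.036×10⁻⁹ = 4.909×10⁻⁹ m⁻¹.
a = 2.037×10⁸ m = 2.0370×10⁵ km.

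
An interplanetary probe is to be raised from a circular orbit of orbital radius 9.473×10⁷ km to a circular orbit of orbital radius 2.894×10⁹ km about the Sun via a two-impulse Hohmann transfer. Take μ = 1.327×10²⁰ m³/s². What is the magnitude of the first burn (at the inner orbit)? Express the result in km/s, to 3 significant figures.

r₁ = 9.473×10⁷ km = 9.473×10¹⁰ m.
r₂ = 2.894×10⁹ km = 2.894×10¹² m.
Transfer ellipse a_t = (r₁ + r₂)/2 = 1.494×10¹² m.
At r₁: circular v_c1 = √(μ/r₁) = 37430 m/s; transfer-perihelion v_p = √[μ(2/r₁ − 1/a_t)] = 52080 m/s.
Δv₁ = v_p − v_c1 = 14660 m/s.
= 14.66 km/s.

Δv ≈ 14.7 km/s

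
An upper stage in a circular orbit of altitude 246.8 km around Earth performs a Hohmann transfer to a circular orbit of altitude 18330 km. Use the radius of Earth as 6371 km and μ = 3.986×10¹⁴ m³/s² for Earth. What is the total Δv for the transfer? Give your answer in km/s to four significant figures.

r₁ = 6371 + 246.8 = 6617.8 km = 6.6178×10⁶ m.
r₂ = 6371 + 18330 = 24701 km = 2.4701×10⁷ m.
Transfer ellipse a_t = (r₁ + r₂)/2 = 1.566×10⁷ m.
At r₁: circular v_c1 = √(μ/r₁) = 7761 m/s; transfer-perigee v_p = √[μ(2/r₁ − 1/a_t)] = 9747 m/s.
Δv₁ = v_p − v_c1 = 1986 m/s.
At r₂: circular v_c2 = √(μ/r₂) = 4017 m/s; transfer-apogee v_a = √[μ(2/r₂ − 1/a_t)] = 2611 m/s.
Δv₂ = v_c2 − v_a = 1406 m/s.
Total Δv = Δv₁ + Δv₂ = 3392 m/s = 3.392 km/s.

Δv_total ≈ 3.392 km/s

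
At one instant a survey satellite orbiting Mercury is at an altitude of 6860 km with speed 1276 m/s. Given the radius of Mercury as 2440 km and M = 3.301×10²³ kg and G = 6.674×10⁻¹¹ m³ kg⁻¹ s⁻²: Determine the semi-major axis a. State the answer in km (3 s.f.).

a ≈ 7080 km

μ = GM = 6.674×10⁻¹¹ × 3.301×10²³ = 2.203×10¹³ m³/s².
r = 2440 + 6860 = 9300.0 km = 9.300×10⁶ m.
Specific orbital energy ε = v²/2 − μ/r = (1276)²/2 − 2.203×10¹³/9.300×10⁶ = -1.555×10⁶ J/kg.
Since ε = −μ/(2a), a = −μ/(2ε) = 7.085×10⁶ m = 7084.7 km.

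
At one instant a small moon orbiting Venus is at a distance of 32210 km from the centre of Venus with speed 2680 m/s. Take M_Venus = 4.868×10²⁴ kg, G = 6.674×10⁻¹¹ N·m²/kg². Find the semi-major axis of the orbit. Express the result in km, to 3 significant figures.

μ = GM = 6.674×10⁻¹¹ × 4.868×10²⁴ = 3.249×10¹⁴ m³/s².
r = 3.221×10⁷ m.
Specific orbital energy ε = v²/2 − μ/r = (2680)²/2 − 3.249×10¹⁴/3.221×10⁷ = -6.495×10⁶ J/kg.
Since ε = −μ/(2a), a = −μ/(2ε) = 2.501×10⁷ m = 25009 km.

a ≈ 25000 km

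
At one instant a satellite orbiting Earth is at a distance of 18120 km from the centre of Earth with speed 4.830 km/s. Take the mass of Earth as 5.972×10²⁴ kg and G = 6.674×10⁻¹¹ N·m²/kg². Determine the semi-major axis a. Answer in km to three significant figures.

μ = GM = 6.674×10⁻¹¹ × 5.972×10²⁴ = 3.986×10¹⁴ m³/s².
r = 1.812×10⁷ m.
Specific orbital energy ε = v²/2 − μ/r = (4830)²/2 − 3.986×10¹⁴/1.812×10⁷ = -1.033×10⁷ J/kg.
Since ε = −μ/(2a), a = −μ/(2ε) = 1.929×10⁷ m = 19289 km.

a ≈ 19300 km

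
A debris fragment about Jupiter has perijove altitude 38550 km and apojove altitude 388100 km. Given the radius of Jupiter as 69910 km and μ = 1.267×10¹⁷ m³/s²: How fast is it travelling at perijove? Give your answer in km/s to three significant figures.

r_p = 69910 + 38550 = 108460 km = 1.0846×10⁸ m.
r_a = 69910 + 388100 = 458010 km = 4.5801×10⁸ m.
Semi-major axis a = (r_p + r_a)/2 = 2.8324×10⁵ km = 2.832×10⁸ m.
Vis-viva: v² = μ(2/r − 1/a) = 1.267×10¹⁷ × (1.844×10⁻⁸ − 3.531×10⁻⁹) = 1.889×10⁹ m²/s².
v = 43460 m/s = 43.46 km/s.

v ≈ 43.5 km/s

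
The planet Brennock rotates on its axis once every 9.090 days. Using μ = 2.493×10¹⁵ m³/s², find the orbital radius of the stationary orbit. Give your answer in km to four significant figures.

r_sync ≈ 3.390×10⁵ km

T = 9.090 days = 7.854×10⁵ s.
A synchronous orbit has period T, so by Kepler's third law a = (μT²/4π²)^(1/3).
μT²/4π² = 2.493×10¹⁵ × (7.854×10⁵)² / 39.48 = 3.895×10²⁵ m³.
a = 3.390×10⁸ m = 3.3898×10⁵ km.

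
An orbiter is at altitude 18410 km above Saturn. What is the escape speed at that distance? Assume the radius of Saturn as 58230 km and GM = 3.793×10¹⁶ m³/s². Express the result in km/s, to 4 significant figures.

r = 58230 + 18410 = 76640 km = 7.6640×10⁷ m.
Escape speed v_esc = √(2μ/r) = √(2 × 3.793×10¹⁶ / 7.664×10⁷) = √(9.898×10⁸) = 31460 m/s.
= 31.46 km/s.

v_esc ≈ 31.46 km/s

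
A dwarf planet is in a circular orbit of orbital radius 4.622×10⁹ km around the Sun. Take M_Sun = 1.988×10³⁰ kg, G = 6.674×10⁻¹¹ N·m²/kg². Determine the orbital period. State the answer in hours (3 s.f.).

μ = GM = 6.674×10⁻¹¹ × 1.988×10³⁰ = 1.327×10²⁰ m³/s².
r = 4.622×10⁹ km = 4.622×10¹² m.
Kepler's third law: T = 2π√(r³/μ) = 2π√((4.622×10¹²)³ / 1.327×10²⁰).
r³/μ = 7.442×10¹⁷ s², so T = 2π × 8.627×10⁸ = 5.420×10⁹ s.
Converting: 5.420×10⁹ s ÷ 3600 = 1.506×10⁶ hours.

T ≈ 1510000 hours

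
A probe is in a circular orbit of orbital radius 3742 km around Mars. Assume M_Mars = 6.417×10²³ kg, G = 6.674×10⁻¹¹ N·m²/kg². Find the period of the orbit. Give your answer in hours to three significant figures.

T ≈ 1.93 hours

μ = GM = 6.674×10⁻¹¹ × 6.417×10²³ = 4.283×10¹³ m³/s².
r = 3742 km = 3.742×10⁶ m.
Kepler's third law: T = 2π√(r³/μ) = 2π√((3.742×10⁶)³ / 4.283×10¹³).
r³/μ = 1.223×10⁶ s², so T = 2π × 1.106×10³ = 6.950×10³ s.
Converting: 6.950×10³ s ÷ 3600 = 1.931 hours.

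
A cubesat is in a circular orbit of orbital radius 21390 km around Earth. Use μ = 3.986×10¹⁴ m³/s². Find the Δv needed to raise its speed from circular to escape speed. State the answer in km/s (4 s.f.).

Δv ≈ 1.788 km/s

r = 21390 km = 2.139×10⁷ m.
Circular speed v_c = √(μ/r) = 4317 m/s.
Escape speed v_esc = √(2μ/r) = √2 × v_c = 6105 m/s.
Δv = v_esc − v_c = 1788 m/s = 1.788 km/s.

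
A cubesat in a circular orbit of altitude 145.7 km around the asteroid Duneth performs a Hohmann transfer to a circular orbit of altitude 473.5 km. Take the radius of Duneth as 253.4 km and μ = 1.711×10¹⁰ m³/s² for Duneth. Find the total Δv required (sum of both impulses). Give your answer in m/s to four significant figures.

Δv_total ≈ 52.46 m/s

r₁ = 253.4 + 145.7 = 399.10 km = 3.9910×10⁵ m.
r₂ = 253.4 + 473.5 = 726.90 km = 7.2690×10⁵ m.
Transfer ellipse a_t = (r₁ + r₂)/2 = 5.630×10⁵ m.
At r₁: circular v_c1 = √(μ/r₁) = 207.1 m/s; transfer-periapsis v_p = √[μ(2/r₁ − 1/a_t)] = 235.3 m/s.
Δv₁ = v_p − v_c1 = 28.22 m/s.
At r₂: circular v_c2 = √(μ/r₂) = 153.4 m/s; transfer-apoapsis v_a = √[μ(2/r₂ − 1/a_t)] = 129.2 m/s.
Δv₂ = v_c2 − v_a = 24.25 m/s.
Total Δv = Δv₁ + Δv₂ = 52.46 m/s.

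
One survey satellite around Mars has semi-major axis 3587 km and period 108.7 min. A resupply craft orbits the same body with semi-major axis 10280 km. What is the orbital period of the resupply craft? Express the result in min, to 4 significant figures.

Kepler's third law: T² ∝ a³, so T₂ = T₁ (a₂/a₁)^(3/2).
a₂/a₁ = 2.866, (a₂/a₁)^(3/2) = 4.852.
T₂ = 108.7 × 4.852 = 527.4 min.

T₂ ≈ 527.4 min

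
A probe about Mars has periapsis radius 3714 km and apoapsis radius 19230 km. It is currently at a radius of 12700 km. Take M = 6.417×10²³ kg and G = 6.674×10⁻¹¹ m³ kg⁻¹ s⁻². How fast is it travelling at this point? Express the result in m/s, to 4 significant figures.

v ≈ 1735 m/s

μ = GM = 6.674×10⁻¹¹ × 6.417×10²³ = 4.283×10¹³ m³/s².
Semi-major axis a = (r_p + r_a)/2 = 11472 km = 1.147×10⁷ m.
Vis-viva: v² = μ(2/r − 1/a) = 4.283×10¹³ × (1.575×10⁻⁷ − 8.717×10⁻⁸) = 3.011×10⁶ m²/s².
v = 1735 m/s.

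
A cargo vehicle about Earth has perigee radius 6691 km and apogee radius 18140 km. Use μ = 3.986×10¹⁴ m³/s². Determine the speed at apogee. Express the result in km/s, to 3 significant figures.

v ≈ 3.44 km/s

Semi-major axis a = (r_p + r_a)/2 = 12416 km = 1.242×10⁷ m.
Vis-viva: v² = μ(2/r − 1/a) = 3.986×10¹⁴ × (1.103×10⁻⁷ − 8.054×10⁻⁸) = 1.184×10⁷ m²/s².
v = 3441 m/s = 3.441 km/s.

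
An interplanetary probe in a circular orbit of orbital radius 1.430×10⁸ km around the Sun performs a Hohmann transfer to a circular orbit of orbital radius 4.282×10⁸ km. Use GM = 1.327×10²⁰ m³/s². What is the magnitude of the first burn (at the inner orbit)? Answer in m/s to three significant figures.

r₁ = 1.430×10⁸ km = 1.430×10¹¹ m.
r₂ = 4.282×10⁸ km = 4.282×10¹¹ m.
Transfer ellipse a_t = (r₁ + r₂)/2 = 2.856×10¹¹ m.
At r₁: circular v_c1 = √(μ/r₁) = 30460 m/s; transfer-perihelion v_p = √[μ(2/r₁ − 1/a_t)] = 37300 m/s.
Δv₁ = v_p − v_c1 = 6838 m/s.

Δv ≈ 6840 m/s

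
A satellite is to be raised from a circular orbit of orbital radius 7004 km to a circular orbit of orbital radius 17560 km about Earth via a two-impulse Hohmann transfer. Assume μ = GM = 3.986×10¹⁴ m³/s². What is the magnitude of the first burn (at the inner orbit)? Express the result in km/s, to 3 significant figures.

Δv ≈ 1.48 km/s

r₁ = 7004 km = 7.004×10⁶ m.
r₂ = 17560 km = 1.756×10⁷ m.
Transfer ellipse a_t = (r₁ + r₂)/2 = 1.228×10⁷ m.
At r₁: circular v_c1 = √(μ/r₁) = 7544 m/s; transfer-perigee v_p = √[μ(2/r₁ − 1/a_t)] = 9020 m/s.
Δv₁ = v_p − v_c1 = 1476 m/s.
= 1.476 km/s.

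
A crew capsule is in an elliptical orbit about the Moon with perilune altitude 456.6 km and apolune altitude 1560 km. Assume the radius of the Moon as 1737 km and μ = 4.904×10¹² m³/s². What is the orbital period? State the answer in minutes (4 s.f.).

r_p = 1737 + 456.6 = 2193.6 km = 2.1936×10⁶ m.
r_a = 1737 + 1560 = 3297.0 km = 3.2970×10⁶ m.
Semi-major axis a = (r_p + r_a)/2 = (2193.6 + 3297.0)/2 = 2745.3 km = 2.745×10⁶ m.
By Kepler's third law T = 2π√(a³/μ) = 2π × 2.054×10³ = 1.291×10⁴ s.
= 215.1 minutes.

T ≈ 215.1 minutes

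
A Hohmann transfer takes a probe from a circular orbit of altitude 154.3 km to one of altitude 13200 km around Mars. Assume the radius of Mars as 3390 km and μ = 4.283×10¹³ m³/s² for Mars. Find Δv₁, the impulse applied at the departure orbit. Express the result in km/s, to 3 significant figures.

r₁ = 3390 + 154.3 = 3544.3 km = 3.5443×10⁶ m.
r₂ = 3390 + 13200 = 16590 km = 1.6590×10⁷ m.
Transfer ellipse a_t = (r₁ + r₂)/2 = 1.007×10⁷ m.
At r₁: circular v_c1 = √(μ/r₁) = 3476 m/s; transfer-periapsis v_p = √[μ(2/r₁ − 1/a_t)] = 4463 m/s.
Δv₁ = v_p − v_c1 = 986.3 m/s.
= 0.9863 km/s.

Δv ≈ 0.986 km/s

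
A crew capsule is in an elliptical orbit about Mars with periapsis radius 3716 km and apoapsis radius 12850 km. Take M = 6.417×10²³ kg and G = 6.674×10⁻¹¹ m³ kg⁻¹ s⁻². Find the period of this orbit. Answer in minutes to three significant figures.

μ = GM = 6.674×10⁻¹¹ × 6.417×10²³ = 4.283×10¹³ m³/s².
Semi-major axis a = (r_p + r_a)/2 = (3716.0 + 12850)/2 = 8283.0 km = 8.283×10⁶ m.
By Kepler's third law T = 2π√(a³/μ) = 2π × 3.643×10³ = 2.289×10⁴ s.
= 381.5 minutes.

T ≈ 381 minutes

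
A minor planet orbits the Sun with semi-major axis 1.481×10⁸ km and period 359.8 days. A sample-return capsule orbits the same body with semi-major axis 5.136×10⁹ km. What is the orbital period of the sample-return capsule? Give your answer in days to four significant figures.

Kepler's third law: T² ∝ a³, so T₂ = T₁ (a₂/a₁)^(3/2).
a₂/a₁ = 34.68, (a₂/a₁)^(3/2) = 204.2.
T₂ = 359.8 × 204.2 = 73480 days.

T₂ ≈ 73480 days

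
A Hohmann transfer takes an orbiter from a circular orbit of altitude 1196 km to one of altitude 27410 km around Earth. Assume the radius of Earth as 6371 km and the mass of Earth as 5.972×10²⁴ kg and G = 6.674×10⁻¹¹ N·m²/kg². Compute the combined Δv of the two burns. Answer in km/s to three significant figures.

Δv_total ≈ 3.38 km/s

μ = GM = 6.674×10⁻¹¹ × 5.972×10²⁴ = 3.986×10¹⁴ m³/s².
r₁ = 6371 + 1196 = 7567.0 km = 7.5670×10⁶ m.
r₂ = 6371 + 27410 = 33781 km = 3.3781×10⁷ m.
Transfer ellipse a_t = (r₁ + r₂)/2 = 2.067×10⁷ m.
At r₁: circular v_c1 = √(μ/r₁) = 7258 m/s; transfer-perigee v_p = √[μ(2/r₁ − 1/a_t)] = 9277 m/s.
Δv₁ = v_p − v_c1 = 2020 m/s.
At r₂: circular v_c2 = √(μ/r₂) = 3435 m/s; transfer-apogee v_a = √[μ(2/r₂ − 1/a_t)] = 2078 m/s.
Δv₂ = v_c2 − v_a = 1357 m/s.
Total Δv = Δv₁ + Δv₂ = 3376 m/s = 3.376 km/s.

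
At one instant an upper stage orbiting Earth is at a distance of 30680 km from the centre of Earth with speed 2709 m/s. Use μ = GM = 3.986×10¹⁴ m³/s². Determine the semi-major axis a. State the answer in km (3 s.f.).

r = 3.068×10⁷ m.
Vis-viva rearranged: 1/a = 2/r − v²/μ = 6.519×10⁻⁸ − 1.841×10⁻⁸ = 4.678×10⁻⁸ m⁻¹.
a = 2.138×10⁷ m = 21378 km.

a ≈ 21400 km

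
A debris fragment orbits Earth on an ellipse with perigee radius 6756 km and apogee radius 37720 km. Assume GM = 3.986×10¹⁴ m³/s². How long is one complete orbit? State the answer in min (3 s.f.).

T ≈ 550 min

Semi-major axis a = (r_p + r_a)/2 = (6756.0 + 37720)/2 = 22238 km = 2.224×10⁷ m.
By Kepler's third law T = 2π√(a³/μ) = 2π × 5.253×10³ = 3.300×10⁴ s.
= 550.1 min.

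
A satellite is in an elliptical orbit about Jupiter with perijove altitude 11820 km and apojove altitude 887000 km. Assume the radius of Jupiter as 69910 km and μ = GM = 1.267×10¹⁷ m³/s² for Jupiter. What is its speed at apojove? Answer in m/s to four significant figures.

r_p = 69910 + 11820 = 81730 km = 8.1730×10⁷ m.
r_a = 69910 + 887000 = 956910 km = 9.5691×10⁸ m.
Semi-major axis a = (r_p + r_a)/2 = 5.1932×10⁵ km = 5.193×10⁸ m.
Vis-viva: v² = μ(2/r − 1/a) = 1.267×10¹⁷ × (2.090×10⁻⁹ − 1.926×10⁻⁹) = 2.084×10⁷ m²/s².
v = 4565 m/s.

v ≈ 4565 m/s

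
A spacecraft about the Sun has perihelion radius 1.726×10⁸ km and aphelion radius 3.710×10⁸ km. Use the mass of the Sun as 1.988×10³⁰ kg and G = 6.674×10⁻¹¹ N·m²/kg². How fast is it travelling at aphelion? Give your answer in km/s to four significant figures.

v ≈ 15.07 km/s

μ = GM = 6.674×10⁻¹¹ × 1.988×10³⁰ = 1.327×10²⁰ m³/s².
Semi-major axis a = (r_p + r_a)/2 = 2.7180×10⁸ km = 2.718×10¹¹ m.
Vis-viva: v² = μ(2/r − 1/a) = 1.327×10²⁰ × (5.391×10⁻¹² − 3.679×10⁻¹²) = 2.271×10⁸ m²/s².
v = 15070 m/s = 15.07 km/s.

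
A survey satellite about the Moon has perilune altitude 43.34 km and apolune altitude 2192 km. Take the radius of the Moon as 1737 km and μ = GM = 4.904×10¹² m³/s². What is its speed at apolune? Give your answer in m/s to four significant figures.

r_p = 1737 + 43.34 = 1780.3 km = 1.7803×10⁶ m.
r_a = 1737 + 2192 = 3929.0 km = 3.9290×10⁶ m.
Semi-major axis a = (r_p + r_a)/2 = 2854.7 km = 2.855×10⁶ m.
Vis-viva: v² = μ(2/r − 1/a) = 4.904×10¹² × (5.090×10⁻⁷ − 3.503×10⁻⁷) = 7.784×10⁵ m²/s².
v = 882.3 m/s.

v ≈ 882.3 m/s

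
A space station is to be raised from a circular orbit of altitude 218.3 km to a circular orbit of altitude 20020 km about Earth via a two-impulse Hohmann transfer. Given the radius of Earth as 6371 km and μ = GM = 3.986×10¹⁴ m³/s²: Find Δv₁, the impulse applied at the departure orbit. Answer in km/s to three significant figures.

Δv ≈ 2.06 km/s

r₁ = 6371 + 218.3 = 6589.3 km = 6.5893×10⁶ m.
r₂ = 6371 + 20020 = 26391 km = 2.6391×10⁷ m.
Transfer ellipse a_t = (r₁ + r₂)/2 = 1.649×10⁷ m.
At r₁: circular v_c1 = √(μ/r₁) = 7778 m/s; transfer-perigee v_p = √[μ(2/r₁ − 1/a_t)] = 9839 m/s.
Δv₁ = v_p − v_c1 = 2062 m/s.
= 2.062 km/s.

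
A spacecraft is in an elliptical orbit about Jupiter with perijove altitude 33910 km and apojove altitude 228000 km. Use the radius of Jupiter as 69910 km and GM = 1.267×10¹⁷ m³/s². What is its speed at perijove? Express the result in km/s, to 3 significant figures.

v ≈ 42.5 km/s

r_p = 69910 + 33910 = 103820 km = 1.0382×10⁸ m.
r_a = 69910 + 228000 = 297910 km = 2.9791×10⁸ m.
Semi-major axis a = (r_p + r_a)/2 = 2.0086×10⁵ km = 2.009×10⁸ m.
Vis-viva: v² = μ(2/r − 1/a) = 1.267×10¹⁷ × (1.926×10⁻⁸ − 4.978×10⁻⁹) = 1.810×10⁹ m²/s².
v = 42540 m/s = 42.54 km/s.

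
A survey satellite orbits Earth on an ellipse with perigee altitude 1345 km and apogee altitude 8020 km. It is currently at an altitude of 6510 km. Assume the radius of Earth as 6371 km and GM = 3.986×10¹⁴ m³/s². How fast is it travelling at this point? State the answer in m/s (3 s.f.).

r_p = 6371 + 1345 = 7716.0 km = 7.7160×10⁶ m.
r_a = 6371 + 8020 = 14391 km = 1.4391×10⁷ m.
r = 6371 + 6510 = 12881 km = 1.288×10⁷ m.
Semi-major axis a = (r_p + r_a)/2 = 11054 km = 1.105×10⁷ m.
Vis-viva: v² = μ(2/r − 1/a) = 3.986×10¹⁴ × (1.553×10⁻⁷ − 9.047×10⁻⁸) = 2.583×10⁷ m²/s².
v = 5082 m/s.

v ≈ 5080 m/s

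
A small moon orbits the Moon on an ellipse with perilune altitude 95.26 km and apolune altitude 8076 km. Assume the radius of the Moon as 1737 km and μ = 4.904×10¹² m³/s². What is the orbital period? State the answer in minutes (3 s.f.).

r_p = 1737 + 95.26 = 1832.3 km = 1.8323×10⁶ m.
r_a = 1737 + 8076 = 9813.0 km = 9.8130×10⁶ m.
Semi-major axis a = (r_p + r_a)/2 = (1832.3 + 9813.0)/2 = 5822.6 km = 5.823×10⁶ m.
By Kepler's third law T = 2π√(a³/μ) = 2π × 6.345×10³ = 3.986×10⁴ s.
= 664.4 minutes.

T ≈ 664 minutes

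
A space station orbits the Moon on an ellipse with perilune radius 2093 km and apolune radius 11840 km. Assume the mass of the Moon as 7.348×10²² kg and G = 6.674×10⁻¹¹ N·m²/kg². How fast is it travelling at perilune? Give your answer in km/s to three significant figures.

v ≈ 2.00 km/s

μ = GM = 6.674×10⁻¹¹ × 7.348×10²² = 4.904×10¹² m³/s².
Semi-major axis a = (r_p + r_a)/2 = 6966.5 km = 6.966×10⁶ m.
Vis-viva: v² = μ(2/r − 1/a) = 4.904×10¹² × (9.556×10⁻⁷ − 1.435×10⁻⁷) = 3.982×10⁶ m²/s².
v = 1996 m/s = 1.996 km/s.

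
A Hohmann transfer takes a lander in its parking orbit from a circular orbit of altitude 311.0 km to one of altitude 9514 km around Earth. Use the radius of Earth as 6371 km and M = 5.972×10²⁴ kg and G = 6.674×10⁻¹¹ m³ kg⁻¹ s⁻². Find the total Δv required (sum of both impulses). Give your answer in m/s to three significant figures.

Δv_total ≈ 2590 m/s

μ = GM = 6.674×10⁻¹¹ × 5.972×10²⁴ = 3.986×10¹⁴ m³/s².
r₁ = 6371 + 311.0 = 6682.0 km = 6.6820×10⁶ m.
r₂ = 6371 + 9514 = 15885 km = 1.5885×10⁷ m.
Transfer ellipse a_t = (r₁ + r₂)/2 = 1.128×10⁷ m.
At r₁: circular v_c1 = √(μ/r₁) = 7723 m/s; transfer-perigee v_p = √[μ(2/r₁ − 1/a_t)] = 9164 m/s.
Δv₁ = v_p − v_c1 = 1440 m/s.
At r₂: circular v_c2 = √(μ/r₂) = 5009 m/s; transfer-apogee v_a = √[μ(2/r₂ − 1/a_t)] = 3855 m/s.
Δv₂ = v_c2 − v_a = 1154 m/s.
Total Δv = Δv₁ + Δv₂ = 2595 m/s.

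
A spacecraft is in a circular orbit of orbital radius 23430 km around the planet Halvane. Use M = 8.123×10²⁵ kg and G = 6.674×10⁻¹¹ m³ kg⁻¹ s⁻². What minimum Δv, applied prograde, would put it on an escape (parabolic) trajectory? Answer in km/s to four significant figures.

Δv ≈ 6.301 km/s

μ = GM = 6.674×10⁻¹¹ × 8.123×10²⁵ = 5.421×10¹⁵ m³/s².
r = 23430 km = 2.343×10⁷ m.
Circular speed v_c = √(μ/r) = 15210 m/s.
Escape speed v_esc = √(2μ/r) = √2 × v_c = 21510 m/s.
Δv = v_esc − v_c = 6301 m/s = 6.301 km/s.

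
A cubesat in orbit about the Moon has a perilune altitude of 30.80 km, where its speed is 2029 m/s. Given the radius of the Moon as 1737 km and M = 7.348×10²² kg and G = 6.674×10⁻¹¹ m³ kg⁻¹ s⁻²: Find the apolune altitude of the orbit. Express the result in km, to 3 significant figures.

μ = GM = 6.674×10⁻¹¹ × 7.348×10²² = 4.904×10¹² m³/s².
r_p = 1737 + 30.80 = 1767.8 km = 1.768×10⁶ m.
Specific energy ε = v²/2 − μ/r = -7.157×10⁵ J/kg, so a = −μ/(2ε) = 3.426×10⁶ m.
The apsides satisfy r_p + r_a = 2a, so the apolune radius is 2a − r_p = 5.084×10⁶ m = 5084.5 km.
Apolune altitude = 5084.5 − 1737 = 3347.5 km.

apolune altitude ≈ 3350 km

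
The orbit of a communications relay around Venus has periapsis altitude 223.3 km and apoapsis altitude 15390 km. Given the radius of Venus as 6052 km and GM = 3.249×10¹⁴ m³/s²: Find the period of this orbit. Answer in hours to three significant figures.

r_p = 6052 + 223.3 = 6275.3 km = 6.2753×10⁶ m.
r_a = 6052 + 15390 = 21442 km = 2.1442×10⁷ m.
Semi-major axis a = (r_p + r_a)/2 = (6275.3 + 21442)/2 = 13859 km = 1.386×10⁷ m.
By Kepler's third law T = 2π√(a³/μ) = 2π × 2.862×10³ = 1.798×10⁴ s.
= 4.996 hours.

T ≈ 5.00 hours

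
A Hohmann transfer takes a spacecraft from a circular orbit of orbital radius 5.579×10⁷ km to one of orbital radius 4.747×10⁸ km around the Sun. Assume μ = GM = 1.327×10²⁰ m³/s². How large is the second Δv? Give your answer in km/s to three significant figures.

Δv ≈ 9.05 km/s

r₁ = 5.579×10⁷ km = 5.579×10¹⁰ m.
r₂ = 4.747×10⁸ km = 4.747×10¹¹ m.
Transfer ellipse a_t = (r₁ + r₂)/2 = 2.652×10¹¹ m.
At r₁: circular v_c1 = √(μ/r₁) = 48770 m/s; transfer-perihelion v_p = √[μ(2/r₁ − 1/a_t)] = 65240 m/s.
At r₂: circular v_c2 = √(μ/r₂) = 16720 m/s; transfer-aphelion v_a = √[μ(2/r₂ − 1/a_t)] = 7668 m/s.
Δv₂ = v_c2 − v_a = 9052 m/s.
= 9.052 km/s.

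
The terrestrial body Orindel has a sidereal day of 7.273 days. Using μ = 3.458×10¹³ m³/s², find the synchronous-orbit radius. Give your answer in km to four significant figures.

r_sync ≈ 70200 km

T = 7.273 days = 6.284×10⁵ s.
A synchronous orbit has period T, so by Kepler's third law a = (μT²/4π²)^(1/3).
μT²/4π² = 3.458×10¹³ × (6.284×10⁵)² / 39.48 = 3.459×10²³ m³.
a = 7.020×10⁷ m = 70195 km.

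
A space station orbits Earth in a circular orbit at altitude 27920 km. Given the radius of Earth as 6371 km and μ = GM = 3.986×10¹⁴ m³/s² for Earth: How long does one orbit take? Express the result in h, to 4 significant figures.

T ≈ 17.55 h

r = 6371 + 27920 = 34291 km = 3.4291×10⁷ m.
Kepler's third law: T = 2π√(r³/μ) = 2π√((3.429×10⁷)³ / 3.986×10¹⁴).
r³/μ = 1.012×10⁸ s², so T = 2π × 1.006×10⁴ = 6.319×10⁴ s.
Converting: 6.319×10⁴ s ÷ 3600 = 17.55 h.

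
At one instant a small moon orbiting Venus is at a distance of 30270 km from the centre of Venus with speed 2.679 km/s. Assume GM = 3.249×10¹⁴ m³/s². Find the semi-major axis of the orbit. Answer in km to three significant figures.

r = 3.027×10⁷ m.
Vis-viva rearranged: 1/a = 2/r − v²/μ = 6.607×10⁻⁸ − 2.209×10⁻⁸ = 4.398×10⁻⁸ m⁻¹.
a = 2.274×10⁷ m = 22737 km.

a ≈ 22700 km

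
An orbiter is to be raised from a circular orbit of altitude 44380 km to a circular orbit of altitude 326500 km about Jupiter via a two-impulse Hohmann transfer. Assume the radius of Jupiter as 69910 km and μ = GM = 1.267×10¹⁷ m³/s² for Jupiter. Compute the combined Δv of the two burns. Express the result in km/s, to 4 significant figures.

Δv_total ≈ 14.11 km/s

r₁ = 69910 + 44380 = 114290 km = 1.1429×10⁸ m.
r₂ = 69910 + 326500 = 396410 km = 3.9641×10⁸ m.
Transfer ellipse a_t = (r₁ + r₂)/2 = 2.554×10⁸ m.
At r₁: circular v_c1 = √(μ/r₁) = 33300 m/s; transfer-perijove v_p = √[μ(2/r₁ − 1/a_t)] = 41480 m/s.
Δv₁ = v_p − v_c1 = 8189 m/s.
At r₂: circular v_c2 = √(μ/r₂) = 17880 m/s; transfer-apojove v_a = √[μ(2/r₂ − 1/a_t)] = 11960 m/s.
Δv₂ = v_c2 − v_a = 5917 m/s.
Total Δv = Δv₁ + Δv₂ = 14110 m/s = 14.11 km/s.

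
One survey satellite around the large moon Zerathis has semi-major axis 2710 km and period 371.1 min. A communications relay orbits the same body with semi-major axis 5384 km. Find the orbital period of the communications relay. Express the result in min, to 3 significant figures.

Kepler's third law: T² ∝ a³, so T₂ = T₁ (a₂/a₁)^(3/2).
a₂/a₁ = 1.987, (a₂/a₁)^(3/2) = 2.800.
T₂ = 371.1 × 2.800 = 1039 min.

T₂ ≈ 1040 min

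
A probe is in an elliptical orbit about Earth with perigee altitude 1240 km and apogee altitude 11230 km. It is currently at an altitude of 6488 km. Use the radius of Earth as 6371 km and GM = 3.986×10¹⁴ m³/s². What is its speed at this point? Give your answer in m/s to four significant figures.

r_p = 6371 + 1240 = 7611.0 km = 7.6110×10⁶ m.
r_a = 6371 + 11230 = 17601 km = 1.7601×10⁷ m.
r = 6371 + 6488 = 12859 km = 1.286×10⁷ m.
Semi-major axis a = (r_p + r_a)/2 = 12606 km = 1.261×10⁷ m.
Vis-viva: v² = μ(2/r − 1/a) = 3.986×10¹⁴ × (1.555×10⁻⁷ − 7.933×10⁻⁸) = 3.038×10⁷ m²/s².
v = 5511 m/s.

v ≈ 5511 m/s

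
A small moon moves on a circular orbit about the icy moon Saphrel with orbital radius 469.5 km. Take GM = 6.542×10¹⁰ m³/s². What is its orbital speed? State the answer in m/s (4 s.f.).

v ≈ 373.3 m/s

r = 469.5 km = 4.695×10⁵ m.
For a circular orbit v = √(μ/r) = √(6.542×10¹⁰ / 4.695×10⁵) = √(1.393×10⁵) = 373.3 m/s.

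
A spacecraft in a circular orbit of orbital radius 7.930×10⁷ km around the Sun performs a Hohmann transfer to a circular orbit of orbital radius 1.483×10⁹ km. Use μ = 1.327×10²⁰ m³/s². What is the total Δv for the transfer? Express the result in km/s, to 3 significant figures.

Δv_total ≈ 21.9 km/s

r₁ = 7.930×10⁷ km = 7.930×10¹⁰ m.
r₂ = 1.483×10⁹ km = 1.483×10¹² m.
Transfer ellipse a_t = (r₁ + r₂)/2 = 7.812×10¹¹ m.
At r₁: circular v_c1 = √(μ/r₁) = 40910 m/s; transfer-perihelion v_p = √[μ(2/r₁ − 1/a_t)] = 56360 m/s.
Δv₁ = v_p − v_c1 = 15460 m/s.
At r₂: circular v_c2 = √(μ/r₂) = 9459 m/s; transfer-aphelion v_a = √[μ(2/r₂ − 1/a_t)] = 3014 m/s.
Δv₂ = v_c2 − v_a = 6445 m/s.
Total Δv = Δv₁ + Δv₂ = 21900 m/s = 21.90 km/s.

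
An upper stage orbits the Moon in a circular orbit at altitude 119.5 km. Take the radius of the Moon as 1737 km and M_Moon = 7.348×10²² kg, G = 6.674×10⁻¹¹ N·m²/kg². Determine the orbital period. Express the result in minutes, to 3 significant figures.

T ≈ 120 minutes

μ = GM = 6.674×10⁻¹¹ × 7.348×10²² = 4.904×10¹² m³/s².
r = 1737 + 119.5 = 1856.5 km = 1.8565×10⁶ m.
Kepler's third law: T = 2π√(r³/μ) = 2π√((1.856×10⁶)³ / 4.904×10¹²).
r³/μ = 1.305×10⁶ s², so T = 2π × 1.142×10³ = 7.177×10³ s.
Converting: 7.177×10³ s ÷ 60.00 = 119.6 minutes.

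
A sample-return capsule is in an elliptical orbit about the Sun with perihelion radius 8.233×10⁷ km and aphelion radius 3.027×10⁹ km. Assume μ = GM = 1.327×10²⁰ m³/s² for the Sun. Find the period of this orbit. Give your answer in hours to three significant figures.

Semi-major axis a = (r_p + r_a)/2 = (8.2330×10⁷ + 3.0270×10⁹)/2 = 1.5547×10⁹ km = 1.555×10¹² m.
By Kepler's third law T = 2π√(a³/μ) = 2π × 1.683×10⁸ = 1.057×10⁹ s.
= 2.937×10⁵ hours.

T ≈ 294000 hours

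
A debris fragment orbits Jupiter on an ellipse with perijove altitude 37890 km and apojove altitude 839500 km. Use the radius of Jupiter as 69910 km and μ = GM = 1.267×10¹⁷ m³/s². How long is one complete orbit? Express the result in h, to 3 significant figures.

T ≈ 56.2 h

r_p = 69910 + 37890 = 107800 km = 1.0780×10⁸ m.
r_a = 69910 + 839500 = 909410 km = 9.0941×10⁸ m.
Semi-major axis a = (r_p + r_a)/2 = (1.0780×10⁵ + 9.0941×10⁵)/2 = 5.0860×10⁵ km = 5.086×10⁸ m.
By Kepler's third law T = 2π√(a³/μ) = 2π × 3.222×10⁴ = 2.025×10⁵ s.
= 56.24 h.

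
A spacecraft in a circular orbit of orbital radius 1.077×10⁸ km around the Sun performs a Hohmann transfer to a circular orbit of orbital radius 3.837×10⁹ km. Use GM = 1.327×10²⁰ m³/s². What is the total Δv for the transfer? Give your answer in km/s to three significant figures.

Δv_total ≈ 18.4 km/s

r₁ = 1.077×10⁸ km = 1.077×10¹¹ m.
r₂ = 3.837×10⁹ km = 3.837×10¹² m.
Transfer ellipse a_t = (r₁ + r₂)/2 = 1.972×10¹² m.
At r₁: circular v_c1 = √(μ/r₁) = 35100 m/s; transfer-perihelion v_p = √[μ(2/r₁ − 1/a_t)] = 48960 m/s.
Δv₁ = v_p − v_c1 = 13860 m/s.
At r₂: circular v_c2 = √(μ/r₂) = 5881 m/s; transfer-aphelion v_a = √[μ(2/r₂ − 1/a_t)] = 1374 m/s.
Δv₂ = v_c2 − v_a = 4507 m/s.
Total Δv = Δv₁ + Δv₂ = 18360 m/s = 18.36 km/s.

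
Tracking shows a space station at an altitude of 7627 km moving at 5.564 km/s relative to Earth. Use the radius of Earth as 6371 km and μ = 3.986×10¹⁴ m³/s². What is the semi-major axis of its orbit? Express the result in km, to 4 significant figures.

a ≈ 15330 km

r = 6371 + 7627 = 13998 km = 1.400×10⁷ m.
Vis-viva rearranged: 1/a = 2/r − v²/μ = 1.429×10⁻⁷ − 7.767×10⁻⁸ = 6.521×10⁻⁸ m⁻¹.
a = 1.533×10⁷ m = 15335 km.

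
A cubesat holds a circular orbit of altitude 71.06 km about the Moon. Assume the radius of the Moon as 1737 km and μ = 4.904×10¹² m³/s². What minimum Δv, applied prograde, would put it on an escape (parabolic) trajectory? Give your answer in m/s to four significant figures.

r = 1737 + 71.06 = 1808.1 km = 1.8081×10⁶ m.
Circular speed v_c = √(μ/r) = 1647 m/s.
Escape speed v_esc = √(2μ/r) = √2 × v_c = 2329 m/s.
Δv = v_esc − v_c = 682.2 m/s.

Δv ≈ 682.2 m/s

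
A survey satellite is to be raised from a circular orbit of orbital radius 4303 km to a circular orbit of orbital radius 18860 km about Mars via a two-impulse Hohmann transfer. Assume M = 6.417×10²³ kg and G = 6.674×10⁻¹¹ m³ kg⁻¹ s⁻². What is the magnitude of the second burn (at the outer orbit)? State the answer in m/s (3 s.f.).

μ = GM = 6.674×10⁻¹¹ × 6.417×10²³ = 4.283×10¹³ m³/s².
r₁ = 4303 km = 4.303×10⁶ m.
r₂ = 18860 km = 1.886×10⁷ m.
Transfer ellipse a_t = (r₁ + r₂)/2 = 1.158×10⁷ m.
At r₁: circular v_c1 = √(μ/r₁) = 3155 m/s; transfer-periapsis v_p = √[μ(2/r₁ − 1/a_t)] = 4026 m/s.
At r₂: circular v_c2 = √(μ/r₂) = 1507 m/s; transfer-apoapsis v_a = √[μ(2/r₂ − 1/a_t)] = 918.5 m/s.
Δv₂ = v_c2 − v_a = 588.4 m/s.

Δv ≈ 588 m/s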